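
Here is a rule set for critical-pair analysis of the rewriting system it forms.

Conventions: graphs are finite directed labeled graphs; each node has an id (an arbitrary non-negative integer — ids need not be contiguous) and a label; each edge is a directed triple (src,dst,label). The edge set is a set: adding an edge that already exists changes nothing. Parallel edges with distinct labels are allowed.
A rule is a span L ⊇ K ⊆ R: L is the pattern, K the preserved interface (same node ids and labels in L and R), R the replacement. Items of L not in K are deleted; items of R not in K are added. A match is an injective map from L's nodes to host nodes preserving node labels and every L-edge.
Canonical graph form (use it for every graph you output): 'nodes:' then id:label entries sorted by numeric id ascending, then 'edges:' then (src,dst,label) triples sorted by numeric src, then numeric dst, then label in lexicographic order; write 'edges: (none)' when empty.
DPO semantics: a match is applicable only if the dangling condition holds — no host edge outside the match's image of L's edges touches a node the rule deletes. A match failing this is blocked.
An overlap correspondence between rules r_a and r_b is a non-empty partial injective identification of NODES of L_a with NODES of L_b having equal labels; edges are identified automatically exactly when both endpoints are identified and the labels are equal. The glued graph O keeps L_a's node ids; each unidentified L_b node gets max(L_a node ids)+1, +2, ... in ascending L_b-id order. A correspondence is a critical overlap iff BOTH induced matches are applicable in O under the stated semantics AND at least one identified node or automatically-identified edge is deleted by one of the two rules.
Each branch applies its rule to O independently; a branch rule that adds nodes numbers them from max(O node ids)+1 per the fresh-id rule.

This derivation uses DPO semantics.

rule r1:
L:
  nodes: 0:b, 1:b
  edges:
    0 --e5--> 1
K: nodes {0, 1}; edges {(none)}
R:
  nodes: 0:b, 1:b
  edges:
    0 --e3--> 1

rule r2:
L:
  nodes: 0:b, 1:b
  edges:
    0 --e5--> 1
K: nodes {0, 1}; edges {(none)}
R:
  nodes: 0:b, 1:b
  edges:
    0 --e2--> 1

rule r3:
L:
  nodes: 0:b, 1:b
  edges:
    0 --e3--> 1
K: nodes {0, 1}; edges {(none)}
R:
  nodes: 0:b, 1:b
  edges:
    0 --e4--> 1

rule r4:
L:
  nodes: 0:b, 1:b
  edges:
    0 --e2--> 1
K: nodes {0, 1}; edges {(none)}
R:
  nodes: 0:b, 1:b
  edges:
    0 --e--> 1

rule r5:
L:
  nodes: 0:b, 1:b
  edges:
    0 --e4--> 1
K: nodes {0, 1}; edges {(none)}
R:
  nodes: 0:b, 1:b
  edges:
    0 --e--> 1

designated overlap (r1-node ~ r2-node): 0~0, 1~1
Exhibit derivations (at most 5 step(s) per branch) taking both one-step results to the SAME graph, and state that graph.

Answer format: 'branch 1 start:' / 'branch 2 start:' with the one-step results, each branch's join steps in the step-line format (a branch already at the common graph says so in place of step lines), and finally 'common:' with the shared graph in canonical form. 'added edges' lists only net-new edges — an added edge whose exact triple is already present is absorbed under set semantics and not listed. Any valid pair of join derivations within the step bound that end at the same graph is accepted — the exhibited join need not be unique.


branch 1 start:
nodes: 0:b, 1:b
edges: (0,1,e3)
branch 2 start:
nodes: 0:b, 1:b
edges: (0,1,e2)
branch 1 step 1: rule r3; match: 0->0, 1->1; deleted nodes (none); deleted edges (0,1,e3); added nodes (none); added edges (0,1,e4); result: nodes: 0:b, 1:b edges: (0,1,e4)
branch 1 step 2: rule r5; match: 0->0, 1->1; deleted nodes (none); deleted edges (0,1,e4); added nodes (none); added edges (0,1,e); result: nodes: 0:b, 1:b edges: (0,1,e)
branch 2 step 1: rule r4; match: 0->0, 1->1; deleted nodes (none); deleted edges (0,1,e2); added nodes (none); added edges (0,1,e); result: nodes: 0:b, 1:b edges: (0,1,e)
common:
nodes: 0:b, 1:b
edges: (0,1,e)


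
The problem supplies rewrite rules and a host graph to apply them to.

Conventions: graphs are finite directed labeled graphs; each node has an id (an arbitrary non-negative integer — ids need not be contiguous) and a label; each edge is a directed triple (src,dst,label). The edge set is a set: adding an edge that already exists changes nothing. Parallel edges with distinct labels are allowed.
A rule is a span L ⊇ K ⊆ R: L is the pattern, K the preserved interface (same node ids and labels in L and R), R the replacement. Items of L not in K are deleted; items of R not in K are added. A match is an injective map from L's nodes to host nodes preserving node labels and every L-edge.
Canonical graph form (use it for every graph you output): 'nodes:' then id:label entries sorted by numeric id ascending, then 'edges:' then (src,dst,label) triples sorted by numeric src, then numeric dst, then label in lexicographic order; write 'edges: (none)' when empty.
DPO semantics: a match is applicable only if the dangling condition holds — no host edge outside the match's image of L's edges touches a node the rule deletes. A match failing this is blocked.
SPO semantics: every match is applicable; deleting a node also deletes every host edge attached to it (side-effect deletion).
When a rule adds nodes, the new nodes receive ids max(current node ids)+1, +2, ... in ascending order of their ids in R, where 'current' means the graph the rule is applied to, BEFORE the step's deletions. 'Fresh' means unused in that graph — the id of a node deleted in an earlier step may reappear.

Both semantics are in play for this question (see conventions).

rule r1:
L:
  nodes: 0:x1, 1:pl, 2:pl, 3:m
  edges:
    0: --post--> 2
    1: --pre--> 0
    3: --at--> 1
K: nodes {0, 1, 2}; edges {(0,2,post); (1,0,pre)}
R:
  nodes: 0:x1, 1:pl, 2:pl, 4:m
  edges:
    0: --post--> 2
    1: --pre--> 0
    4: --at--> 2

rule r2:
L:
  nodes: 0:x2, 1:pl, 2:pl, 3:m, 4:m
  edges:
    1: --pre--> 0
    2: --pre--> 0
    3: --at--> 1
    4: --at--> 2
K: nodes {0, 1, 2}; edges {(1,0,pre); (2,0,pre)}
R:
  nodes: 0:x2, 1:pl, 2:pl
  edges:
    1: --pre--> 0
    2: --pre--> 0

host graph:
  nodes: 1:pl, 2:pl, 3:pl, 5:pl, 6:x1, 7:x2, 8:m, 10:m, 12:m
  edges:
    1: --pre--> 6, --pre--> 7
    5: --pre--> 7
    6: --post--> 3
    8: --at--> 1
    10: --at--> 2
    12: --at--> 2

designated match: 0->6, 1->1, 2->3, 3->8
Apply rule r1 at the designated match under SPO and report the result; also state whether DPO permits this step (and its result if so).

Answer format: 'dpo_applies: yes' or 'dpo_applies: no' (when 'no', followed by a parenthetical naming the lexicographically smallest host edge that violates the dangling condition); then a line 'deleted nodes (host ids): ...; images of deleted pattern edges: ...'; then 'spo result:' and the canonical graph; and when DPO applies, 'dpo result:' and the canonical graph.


dpo_applies: yes
deleted nodes (host ids): 8; images of deleted pattern edges: (8,1,at)
spo result:
nodes: 1:pl, 2:pl, 3:pl, 5:pl, 6:x1, 7:x2, 10:m, 12:m, 13:m
edges: (1,6,pre); (1,7,pre); (5,7,pre); (6,3,post); (10,2,at); (12,2,at); (13,3,at)
dpo result:
nodes: 1:pl, 2:pl, 3:pl, 5:pl, 6:x1, 7:x2, 10:m, 12:m, 13:m
edges: (1,6,pre); (1,7,pre); (5,7,pre); (6,3,post); (10,2,at); (12,2,at); (13,3,at)


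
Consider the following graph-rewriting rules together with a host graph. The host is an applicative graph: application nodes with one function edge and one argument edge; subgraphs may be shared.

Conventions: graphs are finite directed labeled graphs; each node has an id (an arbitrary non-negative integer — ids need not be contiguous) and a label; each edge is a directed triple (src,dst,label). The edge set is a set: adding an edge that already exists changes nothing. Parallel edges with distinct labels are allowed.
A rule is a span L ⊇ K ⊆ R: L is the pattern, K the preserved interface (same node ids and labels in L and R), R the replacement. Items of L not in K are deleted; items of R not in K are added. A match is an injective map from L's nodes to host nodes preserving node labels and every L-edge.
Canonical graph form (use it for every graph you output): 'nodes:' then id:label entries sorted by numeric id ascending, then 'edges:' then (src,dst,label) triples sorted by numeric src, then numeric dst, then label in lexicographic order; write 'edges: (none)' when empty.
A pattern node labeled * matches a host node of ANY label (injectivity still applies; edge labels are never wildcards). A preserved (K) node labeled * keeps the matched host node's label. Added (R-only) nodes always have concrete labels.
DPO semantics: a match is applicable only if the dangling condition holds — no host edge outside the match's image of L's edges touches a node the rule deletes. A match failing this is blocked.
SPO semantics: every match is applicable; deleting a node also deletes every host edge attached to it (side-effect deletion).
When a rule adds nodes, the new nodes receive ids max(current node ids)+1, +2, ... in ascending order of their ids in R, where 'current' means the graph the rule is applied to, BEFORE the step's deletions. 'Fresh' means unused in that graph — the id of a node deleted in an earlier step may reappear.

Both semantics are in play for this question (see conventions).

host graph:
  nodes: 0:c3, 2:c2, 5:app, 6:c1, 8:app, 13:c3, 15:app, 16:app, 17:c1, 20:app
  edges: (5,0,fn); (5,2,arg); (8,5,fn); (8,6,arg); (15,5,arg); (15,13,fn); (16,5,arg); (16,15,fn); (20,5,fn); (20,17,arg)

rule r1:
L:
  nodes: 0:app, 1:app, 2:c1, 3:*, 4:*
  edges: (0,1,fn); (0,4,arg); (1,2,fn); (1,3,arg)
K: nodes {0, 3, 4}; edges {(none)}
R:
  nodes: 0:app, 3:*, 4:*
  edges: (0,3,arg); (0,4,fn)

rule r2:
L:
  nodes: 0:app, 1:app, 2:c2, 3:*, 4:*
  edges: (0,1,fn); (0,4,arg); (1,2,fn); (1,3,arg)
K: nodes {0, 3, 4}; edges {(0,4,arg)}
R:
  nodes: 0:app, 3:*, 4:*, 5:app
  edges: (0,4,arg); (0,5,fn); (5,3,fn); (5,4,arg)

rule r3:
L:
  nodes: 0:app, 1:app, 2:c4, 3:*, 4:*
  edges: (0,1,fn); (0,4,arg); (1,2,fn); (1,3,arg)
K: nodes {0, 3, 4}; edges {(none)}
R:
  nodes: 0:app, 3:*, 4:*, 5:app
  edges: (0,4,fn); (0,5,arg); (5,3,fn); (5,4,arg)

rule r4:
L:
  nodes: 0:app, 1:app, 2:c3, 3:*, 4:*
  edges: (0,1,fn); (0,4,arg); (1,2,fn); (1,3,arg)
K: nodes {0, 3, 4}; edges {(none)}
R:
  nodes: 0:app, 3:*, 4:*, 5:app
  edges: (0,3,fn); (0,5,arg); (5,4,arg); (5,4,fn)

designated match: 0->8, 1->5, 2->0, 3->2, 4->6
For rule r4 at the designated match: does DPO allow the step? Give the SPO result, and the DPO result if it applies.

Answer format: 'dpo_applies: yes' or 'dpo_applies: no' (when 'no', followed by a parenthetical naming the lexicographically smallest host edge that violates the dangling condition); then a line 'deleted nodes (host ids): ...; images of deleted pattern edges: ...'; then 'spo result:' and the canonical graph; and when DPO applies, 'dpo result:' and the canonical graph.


dpo_applies: no
(the rule deletes node 5, which keeps host edge (15,5,arg) outside the match image — the dangling condition fails, DPO blocks; SPO proceeds and side-deletes such edges)
deleted nodes (host ids): 0, 5; images of deleted pattern edges: (5,0,fn); (5,2,arg); (8,5,fn); (8,6,arg)
spo result:
nodes: 2:c2, 6:c1, 8:app, 13:c3, 15:app, 16:app, 17:c1, 20:app, 21:app
edges: (8,2,fn); (8,21,arg); (15,13,fn); (16,15,fn); (20,17,arg); (21,6,arg); (21,6,fn)


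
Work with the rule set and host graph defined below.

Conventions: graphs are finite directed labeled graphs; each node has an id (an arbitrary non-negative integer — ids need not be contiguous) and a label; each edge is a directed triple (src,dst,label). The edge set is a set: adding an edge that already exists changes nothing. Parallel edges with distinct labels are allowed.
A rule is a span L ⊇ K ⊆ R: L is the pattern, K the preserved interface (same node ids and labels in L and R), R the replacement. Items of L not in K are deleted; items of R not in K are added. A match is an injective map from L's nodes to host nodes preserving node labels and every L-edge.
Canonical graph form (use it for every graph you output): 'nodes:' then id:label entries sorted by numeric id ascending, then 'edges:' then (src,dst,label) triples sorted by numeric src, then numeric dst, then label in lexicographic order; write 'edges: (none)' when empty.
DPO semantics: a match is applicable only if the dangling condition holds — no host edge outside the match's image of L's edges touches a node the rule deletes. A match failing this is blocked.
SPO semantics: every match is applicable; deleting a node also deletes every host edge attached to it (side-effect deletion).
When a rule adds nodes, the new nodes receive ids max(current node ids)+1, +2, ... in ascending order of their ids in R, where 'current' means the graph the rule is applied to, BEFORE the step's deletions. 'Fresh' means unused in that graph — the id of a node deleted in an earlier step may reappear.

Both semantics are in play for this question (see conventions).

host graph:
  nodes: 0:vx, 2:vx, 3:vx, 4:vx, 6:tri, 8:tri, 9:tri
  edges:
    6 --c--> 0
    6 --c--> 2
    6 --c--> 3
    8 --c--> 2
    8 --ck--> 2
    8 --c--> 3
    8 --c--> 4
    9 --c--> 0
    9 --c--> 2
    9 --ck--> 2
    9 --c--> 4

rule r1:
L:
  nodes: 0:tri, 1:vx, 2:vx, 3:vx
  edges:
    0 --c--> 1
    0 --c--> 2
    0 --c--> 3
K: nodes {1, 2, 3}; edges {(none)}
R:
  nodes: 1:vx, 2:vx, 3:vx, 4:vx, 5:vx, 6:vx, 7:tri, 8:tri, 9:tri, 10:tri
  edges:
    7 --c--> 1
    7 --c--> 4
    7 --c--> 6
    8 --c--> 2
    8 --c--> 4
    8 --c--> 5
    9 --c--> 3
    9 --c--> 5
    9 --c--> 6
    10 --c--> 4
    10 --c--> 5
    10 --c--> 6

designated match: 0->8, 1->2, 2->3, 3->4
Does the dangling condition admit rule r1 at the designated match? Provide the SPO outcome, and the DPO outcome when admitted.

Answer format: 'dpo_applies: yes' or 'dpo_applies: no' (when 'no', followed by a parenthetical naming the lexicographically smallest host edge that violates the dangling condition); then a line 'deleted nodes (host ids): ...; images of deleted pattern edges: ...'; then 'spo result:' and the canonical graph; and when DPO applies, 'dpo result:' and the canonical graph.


dpo_applies: no
(the rule deletes node 8, which keeps host edge (8,2,ck) outside the match image — the dangling condition fails, DPO blocks; SPO proceeds and side-deletes such edges)
deleted nodes (host ids): 8; images of deleted pattern edges: (8,2,c); (8,3,c); (8,4,c)
spo result:
nodes: 0:vx, 2:vx, 3:vx, 4:vx, 6:tri, 9:tri, 10:vx, 11:vx, 12:vx, 13:tri, 14:tri, 15:tri, 16:tri
edges: (6,0,c); (6,2,c); (6,3,c); (9,0,c); (9,2,c); (9,2,ck); (9,4,c); (13,2,c); (13,10,c); (13,12,c); (14,3,c); (14,10,c); (14,11,c); (15,4,c); (15,11,c); (15,12,c); (16,10,c); (16,11,c); (16,12,c)


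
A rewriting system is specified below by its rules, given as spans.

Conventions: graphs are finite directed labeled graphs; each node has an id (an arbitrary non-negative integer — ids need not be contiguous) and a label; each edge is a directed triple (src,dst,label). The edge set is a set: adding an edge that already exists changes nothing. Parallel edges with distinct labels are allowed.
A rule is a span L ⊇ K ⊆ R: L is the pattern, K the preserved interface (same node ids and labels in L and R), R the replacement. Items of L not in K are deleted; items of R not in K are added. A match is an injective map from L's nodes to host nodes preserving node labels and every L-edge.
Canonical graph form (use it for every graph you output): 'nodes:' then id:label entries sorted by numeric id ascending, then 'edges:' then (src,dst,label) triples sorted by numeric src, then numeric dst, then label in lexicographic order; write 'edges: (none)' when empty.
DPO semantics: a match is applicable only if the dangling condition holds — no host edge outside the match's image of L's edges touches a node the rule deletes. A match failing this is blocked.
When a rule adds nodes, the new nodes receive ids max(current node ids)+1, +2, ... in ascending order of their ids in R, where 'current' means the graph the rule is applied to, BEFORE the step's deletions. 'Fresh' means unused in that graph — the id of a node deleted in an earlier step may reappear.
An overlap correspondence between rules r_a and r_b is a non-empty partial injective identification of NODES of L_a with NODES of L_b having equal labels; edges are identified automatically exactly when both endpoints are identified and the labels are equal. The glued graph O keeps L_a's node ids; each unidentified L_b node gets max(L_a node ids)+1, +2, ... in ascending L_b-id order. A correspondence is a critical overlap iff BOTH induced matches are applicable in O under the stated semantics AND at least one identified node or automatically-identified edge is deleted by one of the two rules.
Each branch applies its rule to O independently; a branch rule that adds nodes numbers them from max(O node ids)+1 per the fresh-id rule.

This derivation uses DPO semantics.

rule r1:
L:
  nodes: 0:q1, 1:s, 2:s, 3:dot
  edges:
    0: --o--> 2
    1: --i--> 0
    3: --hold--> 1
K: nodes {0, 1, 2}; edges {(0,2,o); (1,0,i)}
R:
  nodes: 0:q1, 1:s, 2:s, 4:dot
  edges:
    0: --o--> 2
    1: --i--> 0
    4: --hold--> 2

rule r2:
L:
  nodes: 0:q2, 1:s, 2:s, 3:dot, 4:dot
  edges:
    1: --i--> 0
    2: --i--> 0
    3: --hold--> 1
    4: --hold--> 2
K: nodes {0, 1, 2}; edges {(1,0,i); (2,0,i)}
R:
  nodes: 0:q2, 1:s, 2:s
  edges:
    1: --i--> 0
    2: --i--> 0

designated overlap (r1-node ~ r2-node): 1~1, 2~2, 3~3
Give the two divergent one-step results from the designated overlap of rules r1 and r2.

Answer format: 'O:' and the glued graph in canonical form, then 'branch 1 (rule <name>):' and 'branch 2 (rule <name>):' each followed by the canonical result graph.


O:
nodes: 0:q1, 1:s, 2:s, 3:dot, 4:q2, 5:dot
edges: (0,2,o); (1,0,i); (1,4,i); (2,4,i); (3,1,hold); (5,2,hold)
branch 1 (rule r1):
nodes: 0:q1, 1:s, 2:s, 4:q2, 5:dot, 6:dot
edges: (0,2,o); (1,0,i); (1,4,i); (2,4,i); (5,2,hold); (6,2,hold)
branch 2 (rule r2):
nodes: 0:q1, 1:s, 2:s, 4:q2
edges: (0,2,o); (1,0,i); (1,4,i); (2,4,i)


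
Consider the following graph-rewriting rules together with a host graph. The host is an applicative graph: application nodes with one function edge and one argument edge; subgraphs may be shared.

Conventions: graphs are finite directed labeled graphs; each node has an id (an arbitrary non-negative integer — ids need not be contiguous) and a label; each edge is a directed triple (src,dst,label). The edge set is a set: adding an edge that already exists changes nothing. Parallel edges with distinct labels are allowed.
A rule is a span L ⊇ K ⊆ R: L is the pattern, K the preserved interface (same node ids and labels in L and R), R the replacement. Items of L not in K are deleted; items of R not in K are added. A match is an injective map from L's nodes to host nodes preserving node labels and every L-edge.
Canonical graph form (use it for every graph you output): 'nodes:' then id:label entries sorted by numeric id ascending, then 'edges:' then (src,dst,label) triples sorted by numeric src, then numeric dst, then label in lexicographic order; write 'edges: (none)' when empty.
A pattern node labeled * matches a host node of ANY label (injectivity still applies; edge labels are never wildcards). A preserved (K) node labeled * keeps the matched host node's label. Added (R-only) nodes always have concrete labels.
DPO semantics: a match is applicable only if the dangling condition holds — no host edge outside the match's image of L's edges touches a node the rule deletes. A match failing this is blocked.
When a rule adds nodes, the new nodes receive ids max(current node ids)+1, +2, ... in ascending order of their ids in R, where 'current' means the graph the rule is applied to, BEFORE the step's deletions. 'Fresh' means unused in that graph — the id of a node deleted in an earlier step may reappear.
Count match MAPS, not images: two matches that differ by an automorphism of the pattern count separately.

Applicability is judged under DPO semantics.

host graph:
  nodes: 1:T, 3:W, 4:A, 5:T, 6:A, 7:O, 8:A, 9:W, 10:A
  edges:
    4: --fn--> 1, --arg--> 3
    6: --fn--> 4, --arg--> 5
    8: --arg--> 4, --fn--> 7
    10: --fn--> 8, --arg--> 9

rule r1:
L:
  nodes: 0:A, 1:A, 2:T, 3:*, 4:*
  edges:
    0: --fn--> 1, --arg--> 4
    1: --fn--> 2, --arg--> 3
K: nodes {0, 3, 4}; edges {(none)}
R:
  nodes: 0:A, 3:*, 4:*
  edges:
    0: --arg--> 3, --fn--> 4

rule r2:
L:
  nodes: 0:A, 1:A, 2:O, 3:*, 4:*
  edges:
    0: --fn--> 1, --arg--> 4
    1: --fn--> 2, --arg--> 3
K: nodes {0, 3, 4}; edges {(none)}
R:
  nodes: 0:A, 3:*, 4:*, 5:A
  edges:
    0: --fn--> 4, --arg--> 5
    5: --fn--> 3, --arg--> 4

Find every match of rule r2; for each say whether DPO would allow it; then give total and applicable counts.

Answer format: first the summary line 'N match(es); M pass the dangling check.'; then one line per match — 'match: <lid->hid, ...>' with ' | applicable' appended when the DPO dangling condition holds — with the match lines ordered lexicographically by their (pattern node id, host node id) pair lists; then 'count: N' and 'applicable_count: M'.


1 match(es); 1 pass the dangling check.
match: 0->10, 1->8, 2->7, 3->4, 4->9 | applicable
count: 1
applicable_count: 1


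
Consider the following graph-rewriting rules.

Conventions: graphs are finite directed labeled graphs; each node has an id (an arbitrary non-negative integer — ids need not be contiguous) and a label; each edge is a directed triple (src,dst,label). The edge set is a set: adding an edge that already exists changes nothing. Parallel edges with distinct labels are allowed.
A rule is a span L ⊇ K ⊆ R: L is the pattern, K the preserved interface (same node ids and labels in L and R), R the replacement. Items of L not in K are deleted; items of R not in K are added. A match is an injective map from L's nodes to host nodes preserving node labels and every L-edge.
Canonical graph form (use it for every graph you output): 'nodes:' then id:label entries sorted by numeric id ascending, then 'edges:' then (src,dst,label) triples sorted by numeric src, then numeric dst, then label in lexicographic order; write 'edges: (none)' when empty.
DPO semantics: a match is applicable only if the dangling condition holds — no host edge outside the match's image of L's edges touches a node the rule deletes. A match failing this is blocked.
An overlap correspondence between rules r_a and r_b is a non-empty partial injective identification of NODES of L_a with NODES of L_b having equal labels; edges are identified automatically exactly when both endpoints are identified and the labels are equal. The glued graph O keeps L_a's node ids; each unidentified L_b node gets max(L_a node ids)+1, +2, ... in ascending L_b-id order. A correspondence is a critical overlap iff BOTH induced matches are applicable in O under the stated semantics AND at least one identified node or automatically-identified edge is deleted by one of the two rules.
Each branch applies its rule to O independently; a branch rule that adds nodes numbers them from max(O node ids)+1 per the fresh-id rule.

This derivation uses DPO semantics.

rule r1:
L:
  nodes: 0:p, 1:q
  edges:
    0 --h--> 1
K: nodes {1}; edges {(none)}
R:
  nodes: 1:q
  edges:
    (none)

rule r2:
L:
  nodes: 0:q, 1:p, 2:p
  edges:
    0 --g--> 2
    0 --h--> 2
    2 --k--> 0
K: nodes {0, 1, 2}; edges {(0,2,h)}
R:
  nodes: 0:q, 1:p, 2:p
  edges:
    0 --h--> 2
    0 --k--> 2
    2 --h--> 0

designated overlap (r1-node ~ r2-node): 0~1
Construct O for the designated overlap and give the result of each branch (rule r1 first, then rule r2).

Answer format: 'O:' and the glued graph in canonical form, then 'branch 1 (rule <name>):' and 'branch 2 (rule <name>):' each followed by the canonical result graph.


O:
nodes: 0:p, 1:q, 2:q, 3:p
edges: (0,1,h); (2,3,g); (2,3,h); (3,2,k)
branch 1 (rule r1):
nodes: 1:q, 2:q, 3:p
edges: (2,3,g); (2,3,h); (3,2,k)
branch 2 (rule r2):
nodes: 0:p, 1:q, 2:q, 3:p
edges: (0,1,h); (2,3,h); (2,3,k); (3,2,h)


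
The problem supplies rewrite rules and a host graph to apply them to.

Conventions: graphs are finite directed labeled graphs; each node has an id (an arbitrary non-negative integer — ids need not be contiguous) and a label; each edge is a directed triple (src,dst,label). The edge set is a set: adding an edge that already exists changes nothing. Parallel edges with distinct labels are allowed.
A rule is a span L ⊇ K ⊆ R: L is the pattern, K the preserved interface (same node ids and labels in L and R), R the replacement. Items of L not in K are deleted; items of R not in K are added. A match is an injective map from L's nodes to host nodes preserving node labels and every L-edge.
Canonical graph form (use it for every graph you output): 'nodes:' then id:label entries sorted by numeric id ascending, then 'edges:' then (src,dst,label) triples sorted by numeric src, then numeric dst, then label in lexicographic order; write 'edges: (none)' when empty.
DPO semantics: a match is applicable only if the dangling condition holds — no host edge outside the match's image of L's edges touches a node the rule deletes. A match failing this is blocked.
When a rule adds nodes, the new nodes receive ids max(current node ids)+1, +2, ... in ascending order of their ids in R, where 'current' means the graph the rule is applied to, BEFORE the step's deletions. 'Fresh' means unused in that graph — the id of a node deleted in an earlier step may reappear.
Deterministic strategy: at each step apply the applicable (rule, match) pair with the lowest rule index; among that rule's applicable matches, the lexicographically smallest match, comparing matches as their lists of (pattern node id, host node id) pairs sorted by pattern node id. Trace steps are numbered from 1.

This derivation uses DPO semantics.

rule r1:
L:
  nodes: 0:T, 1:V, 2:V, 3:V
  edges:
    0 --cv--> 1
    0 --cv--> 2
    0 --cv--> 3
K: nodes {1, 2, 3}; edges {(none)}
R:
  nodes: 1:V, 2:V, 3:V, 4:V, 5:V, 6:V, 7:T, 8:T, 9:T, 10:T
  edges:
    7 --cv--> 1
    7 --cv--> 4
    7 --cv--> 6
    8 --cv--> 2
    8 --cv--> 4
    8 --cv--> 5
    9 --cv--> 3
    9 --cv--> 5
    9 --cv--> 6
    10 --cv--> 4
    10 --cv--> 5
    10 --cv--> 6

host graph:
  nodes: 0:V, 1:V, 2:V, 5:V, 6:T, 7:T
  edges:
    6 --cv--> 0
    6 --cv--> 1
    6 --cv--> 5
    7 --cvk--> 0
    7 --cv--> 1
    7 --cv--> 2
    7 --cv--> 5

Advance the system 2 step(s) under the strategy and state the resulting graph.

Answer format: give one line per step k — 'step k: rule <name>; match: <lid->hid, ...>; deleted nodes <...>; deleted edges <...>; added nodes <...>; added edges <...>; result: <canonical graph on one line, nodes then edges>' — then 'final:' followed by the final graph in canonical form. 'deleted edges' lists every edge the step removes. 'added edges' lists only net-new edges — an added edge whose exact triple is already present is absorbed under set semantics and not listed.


step 1: rule r1; match: 0->6, 1->0, 2->1, 3->5; deleted nodes 6; deleted edges (6,0,cv); (6,1,cv); (6,5,cv); added nodes 8, 9, 10, 11, 12, 13, 14; added edges (11,0,cv); (11,8,cv); (11,10,cv); (12,1,cv); (12,8,cv); (12,9,cv); (13,5,cv); (13,9,cv); (13,10,cv); (14,8,cv); (14,9,cv); (14,10,cv); result: nodes: 0:V, 1:V, 2:V, 5:V, 7:T, 8:V, 9:V, 10:V, 11:T, 12:T, 13:T, 14:T edges: (7,0,cvk); (7,1,cv); (7,2,cv); (7,5,cv); (11,0,cv); (11,8,cv); (11,10,cv); (12,1,cv); (12,8,cv); (12,9,cv); (13,5,cv); (13,9,cv); (13,10,cv); (14,8,cv); (14,9,cv); (14,10,cv)
step 2: rule r1; match: 0->11, 1->0, 2->8, 3->10; deleted nodes 11; deleted edges (11,0,cv); (11,8,cv); (11,10,cv); added nodes 15, 16, 17, 18, 19, 20, 21; added edges (18,0,cv); (18,15,cv); (18,17,cv); (19,8,cv); (19,15,cv); (19,16,cv); (20,10,cv); (20,16,cv); (20,17,cv); (21,15,cv); (21,16,cv); (21,17,cv); result: nodes: 0:V, 1:V, 2:V, 5:V, 7:T, 8:V, 9:V, 10:V, 12:T, 13:T, 14:T, 15:V, 16:V, 17:V, 18:T, 19:T, 20:T, 21:T edges: (7,0,cvk); (7,1,cv); (7,2,cv); (7,5,cv); (12,1,cv); (12,8,cv); (12,9,cv); (13,5,cv); (13,9,cv); (13,10,cv); (14,8,cv); (14,9,cv); (14,10,cv); (18,0,cv); (18,15,cv); (18,17,cv); (19,8,cv); (19,15,cv); (19,16,cv); (20,10,cv); (20,16,cv); (20,17,cv); (21,15,cv); (21,16,cv); (21,17,cv)
final:
nodes: 0:V, 1:V, 2:V, 5:V, 7:T, 8:V, 9:V, 10:V, 12:T, 13:T, 14:T, 15:V, 16:V, 17:V, 18:T, 19:T, 20:T, 21:T
edges: (7,0,cvk); (7,1,cv); (7,2,cv); (7,5,cv); (12,1,cv); (12,8,cv); (12,9,cv); (13,5,cv); (13,9,cv); (13,10,cv); (14,8,cv); (14,9,cv); (14,10,cv); (18,0,cv); (18,15,cv); (18,17,cv); (19,8,cv); (19,15,cv); (19,16,cv); (20,10,cv); (20,16,cv); (20,17,cv); (21,15,cv); (21,16,cv); (21,17,cv)


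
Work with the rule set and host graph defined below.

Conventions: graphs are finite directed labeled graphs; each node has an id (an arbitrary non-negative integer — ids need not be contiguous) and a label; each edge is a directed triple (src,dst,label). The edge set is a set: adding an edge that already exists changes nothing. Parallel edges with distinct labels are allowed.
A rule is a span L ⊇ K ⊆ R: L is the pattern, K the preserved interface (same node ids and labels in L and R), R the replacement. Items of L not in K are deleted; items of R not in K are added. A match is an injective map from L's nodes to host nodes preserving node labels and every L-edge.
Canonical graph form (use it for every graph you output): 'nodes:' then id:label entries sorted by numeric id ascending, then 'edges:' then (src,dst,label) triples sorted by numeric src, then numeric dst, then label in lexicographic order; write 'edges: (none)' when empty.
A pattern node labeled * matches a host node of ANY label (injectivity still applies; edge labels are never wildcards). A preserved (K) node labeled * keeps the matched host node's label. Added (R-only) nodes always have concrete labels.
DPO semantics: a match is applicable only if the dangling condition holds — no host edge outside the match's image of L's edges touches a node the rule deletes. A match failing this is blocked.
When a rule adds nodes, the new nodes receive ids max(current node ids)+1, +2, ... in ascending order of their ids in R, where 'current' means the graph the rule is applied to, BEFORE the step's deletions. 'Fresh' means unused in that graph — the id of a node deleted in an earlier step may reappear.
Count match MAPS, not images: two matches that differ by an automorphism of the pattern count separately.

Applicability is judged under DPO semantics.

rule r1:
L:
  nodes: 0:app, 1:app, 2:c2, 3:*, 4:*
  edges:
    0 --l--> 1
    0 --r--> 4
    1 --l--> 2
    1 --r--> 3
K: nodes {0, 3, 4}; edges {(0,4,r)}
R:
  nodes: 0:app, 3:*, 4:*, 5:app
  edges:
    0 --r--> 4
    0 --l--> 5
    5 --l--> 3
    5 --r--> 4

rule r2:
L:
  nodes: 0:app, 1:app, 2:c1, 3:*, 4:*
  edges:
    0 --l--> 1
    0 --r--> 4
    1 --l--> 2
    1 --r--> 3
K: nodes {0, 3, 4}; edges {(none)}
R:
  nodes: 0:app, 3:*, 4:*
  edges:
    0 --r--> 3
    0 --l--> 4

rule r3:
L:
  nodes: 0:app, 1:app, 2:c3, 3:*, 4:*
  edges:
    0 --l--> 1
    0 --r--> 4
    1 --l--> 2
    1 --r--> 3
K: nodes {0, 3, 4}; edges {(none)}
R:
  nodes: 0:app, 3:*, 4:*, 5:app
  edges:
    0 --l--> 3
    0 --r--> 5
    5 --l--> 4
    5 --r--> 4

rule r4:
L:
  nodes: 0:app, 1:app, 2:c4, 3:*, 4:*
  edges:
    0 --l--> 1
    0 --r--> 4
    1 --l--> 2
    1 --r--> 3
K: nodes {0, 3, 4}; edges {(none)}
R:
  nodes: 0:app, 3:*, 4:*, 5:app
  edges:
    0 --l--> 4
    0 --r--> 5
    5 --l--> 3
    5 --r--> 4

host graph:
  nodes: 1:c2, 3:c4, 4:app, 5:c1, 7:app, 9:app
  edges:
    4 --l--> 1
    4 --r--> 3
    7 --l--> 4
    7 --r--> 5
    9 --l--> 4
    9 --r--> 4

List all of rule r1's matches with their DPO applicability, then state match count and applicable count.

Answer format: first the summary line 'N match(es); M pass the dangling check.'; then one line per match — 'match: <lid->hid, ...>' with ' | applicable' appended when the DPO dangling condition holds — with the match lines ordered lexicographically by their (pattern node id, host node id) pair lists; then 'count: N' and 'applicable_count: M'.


1 match(es); 0 pass the dangling check.
match: 0->7, 1->4, 2->1, 3->3, 4->5
count: 1
applicable_count: 0


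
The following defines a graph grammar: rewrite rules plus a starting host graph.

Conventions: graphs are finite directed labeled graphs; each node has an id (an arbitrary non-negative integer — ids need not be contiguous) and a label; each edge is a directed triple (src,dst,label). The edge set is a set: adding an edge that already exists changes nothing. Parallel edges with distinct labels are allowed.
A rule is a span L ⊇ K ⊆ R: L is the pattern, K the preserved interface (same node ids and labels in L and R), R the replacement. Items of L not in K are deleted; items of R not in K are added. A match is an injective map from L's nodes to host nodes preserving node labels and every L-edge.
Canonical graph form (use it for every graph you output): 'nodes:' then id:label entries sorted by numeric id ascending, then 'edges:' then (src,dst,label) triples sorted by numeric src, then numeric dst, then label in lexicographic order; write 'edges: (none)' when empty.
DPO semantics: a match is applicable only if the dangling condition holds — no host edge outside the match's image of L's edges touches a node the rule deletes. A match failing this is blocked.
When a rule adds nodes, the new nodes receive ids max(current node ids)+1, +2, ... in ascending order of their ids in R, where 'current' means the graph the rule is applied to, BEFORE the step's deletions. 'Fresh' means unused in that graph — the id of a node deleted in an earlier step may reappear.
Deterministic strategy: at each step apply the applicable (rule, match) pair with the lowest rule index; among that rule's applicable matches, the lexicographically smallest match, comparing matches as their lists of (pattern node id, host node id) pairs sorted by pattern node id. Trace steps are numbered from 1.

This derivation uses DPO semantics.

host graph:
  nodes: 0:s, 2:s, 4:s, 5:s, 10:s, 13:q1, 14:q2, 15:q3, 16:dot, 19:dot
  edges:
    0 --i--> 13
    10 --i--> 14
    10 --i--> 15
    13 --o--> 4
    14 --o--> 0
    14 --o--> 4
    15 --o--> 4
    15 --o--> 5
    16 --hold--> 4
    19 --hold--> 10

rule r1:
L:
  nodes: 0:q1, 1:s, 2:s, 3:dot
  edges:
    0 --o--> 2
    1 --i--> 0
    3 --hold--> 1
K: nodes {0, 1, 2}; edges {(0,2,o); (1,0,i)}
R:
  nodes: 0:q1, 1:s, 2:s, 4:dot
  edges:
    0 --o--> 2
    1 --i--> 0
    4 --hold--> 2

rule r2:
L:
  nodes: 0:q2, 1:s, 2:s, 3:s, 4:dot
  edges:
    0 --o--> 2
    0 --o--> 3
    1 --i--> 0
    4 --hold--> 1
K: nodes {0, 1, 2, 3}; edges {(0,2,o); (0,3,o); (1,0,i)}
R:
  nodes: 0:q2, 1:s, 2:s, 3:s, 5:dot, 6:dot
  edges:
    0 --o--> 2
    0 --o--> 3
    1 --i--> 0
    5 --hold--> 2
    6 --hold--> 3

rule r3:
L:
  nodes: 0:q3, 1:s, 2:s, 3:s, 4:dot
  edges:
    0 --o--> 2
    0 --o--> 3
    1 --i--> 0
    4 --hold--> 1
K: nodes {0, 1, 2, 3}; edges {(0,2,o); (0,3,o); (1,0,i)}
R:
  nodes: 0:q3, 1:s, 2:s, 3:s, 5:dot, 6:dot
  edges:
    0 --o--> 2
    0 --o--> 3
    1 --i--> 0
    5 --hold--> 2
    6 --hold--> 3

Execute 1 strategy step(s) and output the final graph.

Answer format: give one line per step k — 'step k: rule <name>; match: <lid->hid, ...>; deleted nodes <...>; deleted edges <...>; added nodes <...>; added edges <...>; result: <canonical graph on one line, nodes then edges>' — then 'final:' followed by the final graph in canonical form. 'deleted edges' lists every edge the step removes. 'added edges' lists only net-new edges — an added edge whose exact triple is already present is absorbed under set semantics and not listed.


step 1: rule r2; match: 0->14, 1->10, 2->0, 3->4, 4->19; deleted nodes 19; deleted edges (19,10,hold); added nodes 20, 21; added edges (20,0,hold); (21,4,hold); result: nodes: 0:s, 2:s, 4:s, 5:s, 10:s, 13:q1, 14:q2, 15:q3, 16:dot, 20:dot, 21:dot edges: (0,13,i); (10,14,i); (10,15,i); (13,4,o); (14,0,o); (14,4,o); (15,4,o); (15,5,o); (16,4,hold); (20,0,hold); (21,4,hold)
final:
nodes: 0:s, 2:s, 4:s, 5:s, 10:s, 13:q1, 14:q2, 15:q3, 16:dot, 20:dot, 21:dot
edges: (0,13,i); (10,14,i); (10,15,i); (13,4,o); (14,0,o); (14,4,o); (15,4,o); (15,5,o); (16,4,hold); (20,0,hold); (21,4,hold)


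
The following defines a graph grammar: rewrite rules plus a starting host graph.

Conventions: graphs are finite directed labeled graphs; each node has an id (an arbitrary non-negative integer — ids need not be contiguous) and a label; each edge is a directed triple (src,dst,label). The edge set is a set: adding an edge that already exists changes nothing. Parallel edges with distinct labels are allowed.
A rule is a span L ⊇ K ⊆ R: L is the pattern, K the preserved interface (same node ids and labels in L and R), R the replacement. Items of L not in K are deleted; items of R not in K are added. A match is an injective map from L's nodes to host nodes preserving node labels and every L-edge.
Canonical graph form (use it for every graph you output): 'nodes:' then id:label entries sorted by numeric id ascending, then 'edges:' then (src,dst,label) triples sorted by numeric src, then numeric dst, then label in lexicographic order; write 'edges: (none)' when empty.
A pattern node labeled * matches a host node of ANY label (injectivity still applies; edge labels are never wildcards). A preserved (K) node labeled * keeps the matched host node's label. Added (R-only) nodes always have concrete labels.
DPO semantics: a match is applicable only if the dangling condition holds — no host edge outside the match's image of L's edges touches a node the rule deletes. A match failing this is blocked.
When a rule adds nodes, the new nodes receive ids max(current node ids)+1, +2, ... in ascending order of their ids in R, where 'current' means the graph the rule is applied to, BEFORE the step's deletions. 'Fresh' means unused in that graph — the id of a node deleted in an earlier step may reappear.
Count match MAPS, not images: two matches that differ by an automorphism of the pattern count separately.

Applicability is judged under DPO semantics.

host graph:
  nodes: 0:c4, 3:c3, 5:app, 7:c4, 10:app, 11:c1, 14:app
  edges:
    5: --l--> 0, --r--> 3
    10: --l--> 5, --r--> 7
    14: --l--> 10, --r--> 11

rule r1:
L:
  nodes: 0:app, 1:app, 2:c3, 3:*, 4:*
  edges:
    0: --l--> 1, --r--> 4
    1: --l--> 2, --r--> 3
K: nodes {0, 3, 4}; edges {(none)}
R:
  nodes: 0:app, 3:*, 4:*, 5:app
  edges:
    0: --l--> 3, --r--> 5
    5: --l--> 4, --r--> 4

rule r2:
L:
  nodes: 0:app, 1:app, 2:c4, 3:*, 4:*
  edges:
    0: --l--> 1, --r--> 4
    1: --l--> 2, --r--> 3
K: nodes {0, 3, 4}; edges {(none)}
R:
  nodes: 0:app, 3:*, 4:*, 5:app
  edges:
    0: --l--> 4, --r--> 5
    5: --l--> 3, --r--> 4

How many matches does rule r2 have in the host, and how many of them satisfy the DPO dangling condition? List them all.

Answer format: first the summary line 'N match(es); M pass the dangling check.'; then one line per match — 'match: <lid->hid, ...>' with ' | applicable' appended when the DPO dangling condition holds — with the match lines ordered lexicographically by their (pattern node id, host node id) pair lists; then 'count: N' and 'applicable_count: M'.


1 match(es); 1 pass the dangling check.
match: 0->10, 1->5, 2->0, 3->3, 4->7 | applicable
count: 1
applicable_count: 1


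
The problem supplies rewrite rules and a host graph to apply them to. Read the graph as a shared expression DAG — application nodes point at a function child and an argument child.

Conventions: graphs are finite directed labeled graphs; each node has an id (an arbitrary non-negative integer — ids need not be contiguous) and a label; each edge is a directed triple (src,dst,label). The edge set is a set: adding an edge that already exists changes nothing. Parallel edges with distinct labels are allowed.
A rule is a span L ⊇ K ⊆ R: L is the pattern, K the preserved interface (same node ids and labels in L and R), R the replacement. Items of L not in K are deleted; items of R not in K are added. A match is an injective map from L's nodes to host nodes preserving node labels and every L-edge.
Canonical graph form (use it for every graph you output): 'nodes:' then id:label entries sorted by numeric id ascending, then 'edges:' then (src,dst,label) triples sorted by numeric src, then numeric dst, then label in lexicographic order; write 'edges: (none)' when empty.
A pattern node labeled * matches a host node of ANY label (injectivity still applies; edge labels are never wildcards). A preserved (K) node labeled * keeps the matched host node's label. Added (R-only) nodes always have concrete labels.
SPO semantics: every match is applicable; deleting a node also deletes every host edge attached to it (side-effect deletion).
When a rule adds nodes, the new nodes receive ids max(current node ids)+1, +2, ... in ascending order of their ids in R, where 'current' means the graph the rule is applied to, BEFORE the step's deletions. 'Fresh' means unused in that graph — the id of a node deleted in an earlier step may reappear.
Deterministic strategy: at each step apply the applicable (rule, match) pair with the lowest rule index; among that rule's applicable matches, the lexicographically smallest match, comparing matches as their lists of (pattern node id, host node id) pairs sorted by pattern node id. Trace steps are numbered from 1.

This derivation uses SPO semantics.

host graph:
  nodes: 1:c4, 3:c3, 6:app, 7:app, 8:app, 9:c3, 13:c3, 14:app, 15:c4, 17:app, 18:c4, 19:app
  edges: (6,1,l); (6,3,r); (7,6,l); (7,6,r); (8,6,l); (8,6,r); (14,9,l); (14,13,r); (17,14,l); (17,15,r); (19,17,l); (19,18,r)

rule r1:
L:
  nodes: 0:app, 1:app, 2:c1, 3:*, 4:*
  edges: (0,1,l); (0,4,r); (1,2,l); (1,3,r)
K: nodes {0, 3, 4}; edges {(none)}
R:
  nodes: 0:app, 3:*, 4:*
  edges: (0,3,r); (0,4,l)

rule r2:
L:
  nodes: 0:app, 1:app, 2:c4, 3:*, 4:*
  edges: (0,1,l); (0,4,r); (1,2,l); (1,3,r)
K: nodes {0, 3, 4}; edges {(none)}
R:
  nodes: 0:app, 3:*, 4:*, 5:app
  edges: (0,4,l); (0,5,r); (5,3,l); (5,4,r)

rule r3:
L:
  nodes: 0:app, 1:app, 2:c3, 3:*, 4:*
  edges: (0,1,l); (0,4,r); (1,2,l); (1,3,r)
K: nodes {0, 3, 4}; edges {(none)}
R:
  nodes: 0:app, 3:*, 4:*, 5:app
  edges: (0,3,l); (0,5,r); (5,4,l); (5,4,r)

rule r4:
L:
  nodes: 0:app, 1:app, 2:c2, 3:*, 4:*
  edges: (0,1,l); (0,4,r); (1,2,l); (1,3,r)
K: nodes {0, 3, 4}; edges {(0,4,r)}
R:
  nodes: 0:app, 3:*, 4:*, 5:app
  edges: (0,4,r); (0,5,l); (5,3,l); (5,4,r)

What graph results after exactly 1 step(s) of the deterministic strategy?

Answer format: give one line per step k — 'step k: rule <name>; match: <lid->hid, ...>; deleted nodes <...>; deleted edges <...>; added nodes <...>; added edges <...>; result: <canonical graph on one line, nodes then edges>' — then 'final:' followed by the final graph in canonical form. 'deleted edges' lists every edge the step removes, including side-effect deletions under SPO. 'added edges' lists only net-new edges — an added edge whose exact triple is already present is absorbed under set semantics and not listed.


step 1: rule r3; match: 0->17, 1->14, 2->9, 3->13, 4->15; deleted nodes 9, 14; deleted edges (14,9,l); (14,13,r); (17,14,l); (17,15,r); added nodes 20; added edges (17,13,l); (17,20,r); (20,15,l); (20,15,r); result: nodes: 1:c4, 3:c3, 6:app, 7:app, 8:app, 13:c3, 15:c4, 17:app, 18:c4, 19:app, 20:app edges: (6,1,l); (6,3,r); (7,6,l); (7,6,r); (8,6,l); (8,6,r); (17,13,l); (17,20,r); (19,17,l); (19,18,r); (20,15,l); (20,15,r)
final:
nodes: 1:c4, 3:c3, 6:app, 7:app, 8:app, 13:c3, 15:c4, 17:app, 18:c4, 19:app, 20:app
edges: (6,1,l); (6,3,r); (7,6,l); (7,6,r); (8,6,l); (8,6,r); (17,13,l); (17,20,r); (19,17,l); (19,18,r); (20,15,l); (20,15,r)
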